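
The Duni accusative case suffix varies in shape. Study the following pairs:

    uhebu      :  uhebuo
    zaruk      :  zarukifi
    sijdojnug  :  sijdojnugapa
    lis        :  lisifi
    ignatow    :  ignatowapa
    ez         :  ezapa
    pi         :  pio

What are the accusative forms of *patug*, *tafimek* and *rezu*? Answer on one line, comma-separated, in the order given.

patugapa, tafimekifi, rezuo

The pattern is voicing of the final sound: -ifi when the stem ends in a voiceless consonant (*zaruk*, *lis*); -apa when the stem ends in a voiced consonant (*sijdojnug*, *ignatow*, *ez*); -o when the stem ends in a vowel (*uhebu*, *pi*).
Since the final sound of *patug* is /g/ (a voiced consonant), it takes -apa, giving *patugapa*.
*tafimek* — final sound /k/ (a voiceless consonant) → -ifi → *tafimekifi*.
The final sound of *rezu* is /u/, which is a vowel, so the suffix is -o, giving *rezuo*.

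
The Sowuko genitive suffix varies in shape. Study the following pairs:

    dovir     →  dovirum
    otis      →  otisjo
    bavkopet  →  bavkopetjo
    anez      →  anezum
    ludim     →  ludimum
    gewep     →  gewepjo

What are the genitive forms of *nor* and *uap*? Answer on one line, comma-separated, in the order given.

The alternation tracks the final consonant of the stem — -jo when the stem ends in a voiceless consonant (*otis*, *bavkopet*, *gewep*); -um when the stem ends in a voiced consonant (*dovir*, *anez*, *ludim*).
*nor* — final consonant /r/ (voiced) → -um → *norum*.
The final consonant of *uap* is /p/, which is voiceless, so the suffix is -jo, giving *uapjo*.

norum, uapjo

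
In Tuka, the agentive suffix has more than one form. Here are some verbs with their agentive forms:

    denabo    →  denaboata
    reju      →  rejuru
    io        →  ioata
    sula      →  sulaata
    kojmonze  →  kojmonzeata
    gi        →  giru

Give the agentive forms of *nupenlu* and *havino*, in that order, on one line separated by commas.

The alternation tracks the last vowel of the stem — -ru when the last vowel of the stem is a high vowel (*reju*, *gi*); -ata when the last vowel of the stem is a non-high vowel (*denabo*, *io*, *sula*, *kojmonze*).
The last vowel of *nupenlu* is /u/, which is a high vowel, so the suffix is -ru, giving *nupenluru*.
*havino*: last vowel = /o/, a non-high vowel → -ata → *havinoata*.

nupenluru, havinoata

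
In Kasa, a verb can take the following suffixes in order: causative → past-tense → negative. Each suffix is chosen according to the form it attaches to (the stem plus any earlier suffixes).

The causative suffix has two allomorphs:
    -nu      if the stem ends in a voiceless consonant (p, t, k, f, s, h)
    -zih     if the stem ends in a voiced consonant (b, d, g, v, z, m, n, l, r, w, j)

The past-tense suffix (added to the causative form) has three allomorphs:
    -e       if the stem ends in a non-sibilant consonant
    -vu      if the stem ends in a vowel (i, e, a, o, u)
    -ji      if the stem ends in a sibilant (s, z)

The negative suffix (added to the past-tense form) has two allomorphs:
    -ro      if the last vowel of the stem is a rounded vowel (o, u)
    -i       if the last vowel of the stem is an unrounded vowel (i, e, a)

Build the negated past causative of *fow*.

fowzihei

Since the final consonant of *fow* is /w/ (voiced), it takes -zih, giving *fowzih*.
The causative form *fowzih*: final sound = /h/, a non-sibilant consonant → -e → *fowzihe*.
The past-tense form *fowzihe* — last vowel /e/ (an unrounded vowel) → -i → *fowzihei*.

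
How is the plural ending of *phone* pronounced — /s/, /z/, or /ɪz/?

/z/

The stem *phone* ends in a voiced non-sibilant sound.
The plural suffix surfaces as /ɪz/ after sibilants, /s/ after other voiceless consonants, and /z/ after other voiced sounds.
So the plural -s on *phone* is pronounced /z/.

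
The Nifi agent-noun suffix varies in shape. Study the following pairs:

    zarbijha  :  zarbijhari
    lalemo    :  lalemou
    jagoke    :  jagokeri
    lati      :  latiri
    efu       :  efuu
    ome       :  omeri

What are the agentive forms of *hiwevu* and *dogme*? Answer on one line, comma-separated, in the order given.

The alternation tracks the last vowel of the stem — -u when the last vowel of the stem is a rounded vowel (*lalemo*, *efu*); -ri when the last vowel of the stem is an unrounded vowel (*zarbijha*, *jagoke*, *lati*, *ome*).
*hiwevu* — last vowel /u/ (a rounded vowel) → -u → *hiwevuu*.
*dogme* — last vowel /e/ (an unrounded vowel) → -ri → *dogmeri*.

hiwevuu, dogmeri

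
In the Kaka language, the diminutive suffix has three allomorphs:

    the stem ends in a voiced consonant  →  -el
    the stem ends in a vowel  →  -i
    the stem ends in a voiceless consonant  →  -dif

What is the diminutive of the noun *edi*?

edii

*edi* — final sound /i/ (a vowel) → -i → *edii*.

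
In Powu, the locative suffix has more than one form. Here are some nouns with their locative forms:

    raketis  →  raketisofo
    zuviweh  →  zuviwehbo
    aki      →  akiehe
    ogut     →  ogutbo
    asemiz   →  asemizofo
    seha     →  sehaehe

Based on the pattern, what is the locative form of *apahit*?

The suffix is conditioned by the final sound: -ofo when the stem ends in a sibilant (*raketis*, *asemiz*); -bo when the stem ends in a non-sibilant consonant (*zuviweh*, *ogut*); -ehe when the stem ends in a vowel (*aki*, *seha*).
*apahit*: final sound = /t/, a non-sibilant consonant → -bo → *apahitbo*.

apahitbo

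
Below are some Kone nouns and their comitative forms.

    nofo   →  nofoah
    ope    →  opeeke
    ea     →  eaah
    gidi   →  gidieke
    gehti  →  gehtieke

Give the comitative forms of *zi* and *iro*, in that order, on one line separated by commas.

zieke, iroah

The alternation tracks the last vowel of the stem — -eke when the last vowel of the stem is a front vowel (*ope*, *gidi*, *gehti*); -ah when the last vowel of the stem is a back vowel (*nofo*, *ea*).
Since the last vowel of *zi* is /i/ (a front vowel), it takes -eke, giving *zieke*.
The last vowel of *iro* is /o/, which is a back vowel, so the suffix is -ah, giving *iroah*.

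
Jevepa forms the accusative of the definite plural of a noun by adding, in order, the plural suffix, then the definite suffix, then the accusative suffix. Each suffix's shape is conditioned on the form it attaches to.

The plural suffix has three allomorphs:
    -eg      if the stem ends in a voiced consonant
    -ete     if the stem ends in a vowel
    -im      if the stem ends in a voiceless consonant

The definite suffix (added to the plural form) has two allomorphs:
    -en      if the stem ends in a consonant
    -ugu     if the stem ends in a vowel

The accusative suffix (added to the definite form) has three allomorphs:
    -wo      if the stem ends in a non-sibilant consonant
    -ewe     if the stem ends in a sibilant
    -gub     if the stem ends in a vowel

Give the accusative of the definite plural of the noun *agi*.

agieteugugub

The final sound of *agi* is /i/, which is a vowel, so the plural suffix is -ete, giving *agiete*.
The plural form *agiete*: final sound = /e/, a vowel → -ugu → *agieteugu*.
The definite form *agieteugu* — final sound /u/ (a vowel) → -gub → *agieteugugub*.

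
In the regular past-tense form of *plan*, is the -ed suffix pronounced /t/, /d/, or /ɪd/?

The stem *plan* ends in a voiced sound other than /d/.
The -ed suffix is realized as /ɪd/ after /t, d/; as /t/ after other voiceless consonants; and as /d/ after other voiced sounds.
So -ed on *plan* is pronounced /d/.

/d/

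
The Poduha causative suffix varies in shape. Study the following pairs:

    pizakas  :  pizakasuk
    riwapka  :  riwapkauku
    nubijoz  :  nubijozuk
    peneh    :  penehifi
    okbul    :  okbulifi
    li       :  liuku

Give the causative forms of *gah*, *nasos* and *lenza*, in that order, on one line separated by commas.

gahifi, nasosuk, lenzauku

The suffix is conditioned by the final sound: -uk when the stem ends in a sibilant (*pizakas*, *nubijoz*); -ifi when the stem ends in a non-sibilant consonant (*peneh*, *okbul*); -uku when the stem ends in a vowel (*riwapka*, *li*).
*gah*: final sound = /h/, a non-sibilant consonant → -ifi → *gahifi*.
Since the final sound of *nasos* is /s/ (a sibilant), it takes -uk, giving *nasosuk*.
The final sound of *lenza* is /a/, which is a vowel, so the suffix is -uku, giving *lenzauku*.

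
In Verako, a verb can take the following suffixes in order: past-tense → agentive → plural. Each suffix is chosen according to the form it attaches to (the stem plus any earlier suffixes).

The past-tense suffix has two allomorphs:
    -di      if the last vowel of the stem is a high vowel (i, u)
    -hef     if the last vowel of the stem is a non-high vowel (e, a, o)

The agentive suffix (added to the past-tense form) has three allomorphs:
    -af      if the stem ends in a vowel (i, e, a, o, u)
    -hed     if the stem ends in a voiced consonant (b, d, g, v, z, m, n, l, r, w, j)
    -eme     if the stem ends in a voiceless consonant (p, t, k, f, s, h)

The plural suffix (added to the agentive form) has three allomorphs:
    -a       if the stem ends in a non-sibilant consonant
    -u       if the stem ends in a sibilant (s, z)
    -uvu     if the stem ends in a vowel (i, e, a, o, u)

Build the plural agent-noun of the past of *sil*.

*sil*: last vowel = /i/, a high vowel → -di → *sildi*.
The final sound of the past-tense form *sildi* is /i/, which is a vowel, so the agentive suffix is -af, giving *sildiaf*.
The agentive form *sildiaf*: final sound = /f/, a non-sibilant consonant → -a → *sildiafa*.

sildiafa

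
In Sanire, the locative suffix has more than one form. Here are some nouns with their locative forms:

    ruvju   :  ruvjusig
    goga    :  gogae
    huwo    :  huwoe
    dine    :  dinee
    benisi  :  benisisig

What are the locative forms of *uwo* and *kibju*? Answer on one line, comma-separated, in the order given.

The alternation tracks the last vowel of the stem — -sig when the last vowel of the stem is a high vowel (*ruvju*, *benisi*); -e when the last vowel of the stem is a non-high vowel (*goga*, *huwo*, *dine*).
*uwo*: last vowel = /o/, a non-high vowel → -e → *uwoe*.
Since the last vowel of *kibju* is /u/ (a high vowel), it takes -sig, giving *kibjusig*.

uwoe, kibjusig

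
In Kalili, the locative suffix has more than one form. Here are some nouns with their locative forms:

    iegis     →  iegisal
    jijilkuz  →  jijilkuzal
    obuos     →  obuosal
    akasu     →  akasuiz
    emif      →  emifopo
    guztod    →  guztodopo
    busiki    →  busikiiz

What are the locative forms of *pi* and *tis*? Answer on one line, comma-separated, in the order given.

piiz, tisal

Looking at the final sound of each stem: -al when the stem ends in a sibilant (*iegis*, *jijilkuz*, *obuos*); -opo when the stem ends in a non-sibilant consonant (*emif*, *guztod*); -iz when the stem ends in a vowel (*akasu*, *busiki*).
The final sound of *pi* is /i/, which is a vowel, so the suffix is -iz, giving *piiz*.
*tis*: final sound = /s/, a sibilant → -al → *tisal*.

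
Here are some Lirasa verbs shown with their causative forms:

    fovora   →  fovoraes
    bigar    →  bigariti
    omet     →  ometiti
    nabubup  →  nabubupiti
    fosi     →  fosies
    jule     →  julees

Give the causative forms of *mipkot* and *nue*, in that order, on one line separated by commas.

mipkotiti, nuees

The pattern is consonant vs. vowel: -iti when the stem ends in a consonant (*bigar*, *omet*, *nabubup*); -es when the stem ends in a vowel (*fovora*, *fosi*, *jule*).
The final sound of *mipkot* is /t/, which is a consonant, so the suffix is -iti, giving *mipkotiti*.
*nue*: final sound = /e/, a vowel → -es → *nuees*.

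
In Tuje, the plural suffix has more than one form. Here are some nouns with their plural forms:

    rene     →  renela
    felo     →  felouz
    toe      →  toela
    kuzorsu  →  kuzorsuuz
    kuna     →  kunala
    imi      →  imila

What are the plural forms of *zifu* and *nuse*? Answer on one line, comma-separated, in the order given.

zifuuz, nusela

The alternation tracks the last vowel of the stem — -uz when the last vowel of the stem is a rounded vowel (*felo*, *kuzorsu*); -la when the last vowel of the stem is an unrounded vowel (*rene*, *toe*, *kuna*, *imi*).
Since the last vowel of *zifu* is /u/ (a rounded vowel), it takes -uz, giving *zifuuz*.
*nuse* — last vowel /e/ (an unrounded vowel) → -la → *nusela*.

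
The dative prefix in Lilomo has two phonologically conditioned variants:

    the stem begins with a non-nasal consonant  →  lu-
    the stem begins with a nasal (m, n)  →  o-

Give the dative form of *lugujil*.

*lugujil*: first consonant = /l/, non-nasal → lu- → *lulugujil*.

lulugujil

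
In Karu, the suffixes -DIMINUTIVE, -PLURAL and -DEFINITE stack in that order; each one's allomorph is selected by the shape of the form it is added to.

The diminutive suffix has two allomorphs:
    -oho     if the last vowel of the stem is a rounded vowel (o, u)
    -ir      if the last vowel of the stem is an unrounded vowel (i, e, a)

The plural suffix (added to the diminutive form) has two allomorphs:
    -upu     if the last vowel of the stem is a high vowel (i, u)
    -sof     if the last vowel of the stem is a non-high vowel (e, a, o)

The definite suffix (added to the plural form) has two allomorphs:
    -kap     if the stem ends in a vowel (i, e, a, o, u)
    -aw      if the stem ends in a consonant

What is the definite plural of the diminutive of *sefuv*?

Since the last vowel of *sefuv* is /u/ (a rounded vowel), it takes -oho, giving *sefuvoho*.
The diminutive form *sefuvoho*: last vowel = /o/, a non-high vowel → -sof → *sefuvohosof*.
The plural form *sefuvohosof* — final sound /f/ (a consonant) → -aw → *sefuvohosofaw*.

sefuvohosofaw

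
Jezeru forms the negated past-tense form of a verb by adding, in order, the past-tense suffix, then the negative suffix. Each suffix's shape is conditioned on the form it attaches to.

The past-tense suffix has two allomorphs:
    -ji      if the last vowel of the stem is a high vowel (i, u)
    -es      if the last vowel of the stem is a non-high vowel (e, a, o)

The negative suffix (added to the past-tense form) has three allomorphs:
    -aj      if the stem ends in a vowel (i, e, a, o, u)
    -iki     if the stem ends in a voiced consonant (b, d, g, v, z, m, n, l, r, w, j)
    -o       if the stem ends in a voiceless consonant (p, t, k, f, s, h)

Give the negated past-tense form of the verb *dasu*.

Since the last vowel of *dasu* is /u/ (a high vowel), it takes -ji, giving *dasuji*.
Since the final sound of the past-tense form *dasuji* is /i/ (a vowel), it takes -aj, giving *dasujiaj*.

dasujiaj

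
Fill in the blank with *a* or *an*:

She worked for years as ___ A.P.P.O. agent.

an

The indefinite article is chosen by the initial *sound* of the following word, not its spelling.
The initialism *A.P.P.O.* is read letter by letter; the first letter, A, is pronounced /eɪ/, which begins with a vowel sound.
So the article is *an*: She worked for years as an A.P.P.O. agent.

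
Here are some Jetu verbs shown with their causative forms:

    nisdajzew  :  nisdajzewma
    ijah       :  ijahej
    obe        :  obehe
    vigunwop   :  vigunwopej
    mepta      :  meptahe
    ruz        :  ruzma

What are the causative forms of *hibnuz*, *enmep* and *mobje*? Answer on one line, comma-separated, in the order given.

The suffix is conditioned by the final sound: -ej when the stem ends in a voiceless consonant (*ijah*, *vigunwop*); -ma when the stem ends in a voiced consonant (*nisdajzew*, *ruz*); -he when the stem ends in a vowel (*obe*, *mepta*).
The final sound of *hibnuz* is /z/, which is a voiced consonant, so the suffix is -ma, giving *hibnuzma*.
*enmep*: final sound = /p/, a voiceless consonant → -ej → *enmepej*.
The final sound of *mobje* is /e/, which is a vowel, so the suffix is -he, giving *mobjehe*.

hibnuzma, enmepej, mobjehe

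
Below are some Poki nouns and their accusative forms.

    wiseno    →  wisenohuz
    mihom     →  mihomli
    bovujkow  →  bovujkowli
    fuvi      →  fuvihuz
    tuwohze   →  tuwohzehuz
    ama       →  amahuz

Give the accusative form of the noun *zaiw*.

zaiwli

Looking at the final sound of each stem: -li when the stem ends in a consonant (*mihom*, *bovujkow*); -huz when the stem ends in a vowel (*wiseno*, *fuvi*, *tuwohze*, *ama*).
The final sound of *zaiw* is /w/, which is a consonant, so the suffix is -li, giving *zaiwli*.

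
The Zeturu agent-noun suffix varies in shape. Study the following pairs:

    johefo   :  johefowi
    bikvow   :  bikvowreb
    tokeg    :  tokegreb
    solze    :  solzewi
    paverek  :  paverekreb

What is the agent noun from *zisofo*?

zisofowi

The pattern is consonant vs. vowel: -reb when the stem ends in a consonant (*bikvow*, *tokeg*, *paverek*); -wi when the stem ends in a vowel (*johefo*, *solze*).
Since the final sound of *zisofo* is /o/ (a vowel), it takes -wi, giving *zisofowi*.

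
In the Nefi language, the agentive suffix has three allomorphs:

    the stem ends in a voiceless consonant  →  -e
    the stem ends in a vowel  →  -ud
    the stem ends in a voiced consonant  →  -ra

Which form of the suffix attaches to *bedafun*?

The final sound of *bedafun* is /n/, which is a voiced consonant, so the suffix is -ra.

-ra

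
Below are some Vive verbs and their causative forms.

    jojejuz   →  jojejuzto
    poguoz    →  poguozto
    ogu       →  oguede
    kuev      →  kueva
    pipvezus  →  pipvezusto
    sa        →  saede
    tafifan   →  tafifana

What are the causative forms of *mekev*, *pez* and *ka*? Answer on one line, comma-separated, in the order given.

The alternation tracks the final sound of the stem — -to when the stem ends in a sibilant (*jojejuz*, *poguoz*, *pipvezus*); -a when the stem ends in a non-sibilant consonant (*kuev*, *tafifan*); -ede when the stem ends in a vowel (*ogu*, *sa*).
Since the final sound of *mekev* is /v/ (a non-sibilant consonant), it takes -a, giving *mekeva*.
Since the final sound of *pez* is /z/ (a sibilant), it takes -to, giving *pezto*.
Since the final sound of *ka* is /a/ (a vowel), it takes -ede, giving *kaede*.

mekeva, pezto, kaede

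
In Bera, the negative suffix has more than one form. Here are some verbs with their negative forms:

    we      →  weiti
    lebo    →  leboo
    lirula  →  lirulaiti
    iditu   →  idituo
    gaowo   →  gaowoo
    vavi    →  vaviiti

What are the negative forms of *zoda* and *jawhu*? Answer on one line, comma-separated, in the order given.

zodaiti, jawhuo

The pattern is rounding harmony: -o when the last vowel of the stem is a rounded vowel (*lebo*, *iditu*, *gaowo*); -iti when the last vowel of the stem is an unrounded vowel (*we*, *lirula*, *vavi*).
*zoda* — last vowel /a/ (an unrounded vowel) → -iti → *zodaiti*.
*jawhu* — last vowel /u/ (a rounded vowel) → -o → *jawhuo*.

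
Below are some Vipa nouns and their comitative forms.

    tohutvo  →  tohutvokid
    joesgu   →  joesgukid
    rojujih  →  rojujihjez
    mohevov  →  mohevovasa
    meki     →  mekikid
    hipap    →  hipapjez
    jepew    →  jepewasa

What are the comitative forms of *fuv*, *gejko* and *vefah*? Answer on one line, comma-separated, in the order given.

The alternation tracks the final sound of the stem — -jez when the stem ends in a voiceless consonant (*rojujih*, *hipap*); -asa when the stem ends in a voiced consonant (*mohevov*, *jepew*); -kid when the stem ends in a vowel (*tohutvo*, *joesgu*, *meki*).
*fuv*: final sound = /v/, a voiced consonant → -asa → *fuvasa*.
*gejko* — final sound /o/ (a vowel) → -kid → *gejkokid*.
*vefah* — final sound /h/ (a voiceless consonant) → -jez → *vefahjez*.

fuvasa, gejkokid, vefahjez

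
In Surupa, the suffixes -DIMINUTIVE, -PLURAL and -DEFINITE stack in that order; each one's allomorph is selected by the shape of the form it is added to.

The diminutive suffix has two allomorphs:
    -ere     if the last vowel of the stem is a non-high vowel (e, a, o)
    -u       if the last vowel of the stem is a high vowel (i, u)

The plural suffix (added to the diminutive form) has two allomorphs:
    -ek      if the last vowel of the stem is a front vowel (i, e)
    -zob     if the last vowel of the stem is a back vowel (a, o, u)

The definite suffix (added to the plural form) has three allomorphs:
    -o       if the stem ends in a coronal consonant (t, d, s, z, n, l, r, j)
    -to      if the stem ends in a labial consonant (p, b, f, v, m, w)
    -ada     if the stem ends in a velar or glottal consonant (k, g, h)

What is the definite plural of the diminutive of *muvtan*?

The last vowel of *muvtan* is /a/, which is a non-high vowel, so the diminutive suffix is -ere, giving *muvtanere*.
The last vowel of the diminutive form *muvtanere* is /e/, which is a front vowel, so the plural suffix is -ek, giving *muvtanereek*.
The plural form *muvtanereek* — final consonant /k/ (velar/glottal) → -ada → *muvtanereekada*.

muvtanereekada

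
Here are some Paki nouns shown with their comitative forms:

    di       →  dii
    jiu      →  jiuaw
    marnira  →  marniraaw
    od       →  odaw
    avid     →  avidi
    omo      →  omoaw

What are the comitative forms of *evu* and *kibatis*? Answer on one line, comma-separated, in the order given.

The pattern is front/back vowel harmony: -i when the last vowel of the stem is a front vowel (*di*, *avid*); -aw when the last vowel of the stem is a back vowel (*jiu*, *marnira*, *od*, *omo*).
*evu* — last vowel /u/ (a back vowel) → -aw → *evuaw*.
The last vowel of *kibatis* is /i/, which is a front vowel, so the suffix is -i, giving *kibatisi*.

evuaw, kibatisi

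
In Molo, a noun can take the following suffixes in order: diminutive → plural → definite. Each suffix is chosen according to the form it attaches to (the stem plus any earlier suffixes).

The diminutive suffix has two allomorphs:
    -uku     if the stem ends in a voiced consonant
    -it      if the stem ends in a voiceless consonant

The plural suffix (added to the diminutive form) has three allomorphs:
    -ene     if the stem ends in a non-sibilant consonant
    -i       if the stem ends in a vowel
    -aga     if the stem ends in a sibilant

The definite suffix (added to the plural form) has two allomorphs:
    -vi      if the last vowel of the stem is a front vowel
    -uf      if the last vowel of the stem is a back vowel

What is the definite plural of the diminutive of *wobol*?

*wobol* — final consonant /l/ (voiced) → -uku → *woboluku*.
The diminutive form *woboluku* — final sound /u/ (a vowel) → -i → *wobolukui*.
The plural form *wobolukui* — last vowel /i/ (a front vowel) → -vi → *wobolukuivi*.

wobolukuivi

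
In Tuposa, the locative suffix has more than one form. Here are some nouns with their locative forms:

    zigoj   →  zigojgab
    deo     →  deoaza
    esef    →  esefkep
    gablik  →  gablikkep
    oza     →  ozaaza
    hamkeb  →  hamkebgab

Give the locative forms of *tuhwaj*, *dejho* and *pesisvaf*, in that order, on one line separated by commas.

tuhwajgab, dejhoaza, pesisvafkep

The alternation tracks the final sound of the stem — -kep when the stem ends in a voiceless consonant (*esef*, *gablik*); -gab when the stem ends in a voiced consonant (*zigoj*, *hamkeb*); -aza when the stem ends in a vowel (*deo*, *oza*).
The final sound of *tuhwaj* is /j/, which is a voiced consonant, so the suffix is -gab, giving *tuhwajgab*.
*dejho*: final sound = /o/, a vowel → -aza → *dejhoaza*.
The final sound of *pesisvaf* is /f/, which is a voiceless consonant, so the suffix is -kep, giving *pesisvafkep*.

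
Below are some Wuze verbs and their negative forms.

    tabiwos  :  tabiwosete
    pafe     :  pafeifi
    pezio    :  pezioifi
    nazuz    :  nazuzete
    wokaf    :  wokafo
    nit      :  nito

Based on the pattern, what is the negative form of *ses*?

Looking at the final sound of each stem: -ete when the stem ends in a sibilant (*tabiwos*, *nazuz*); -o when the stem ends in a non-sibilant consonant (*wokaf*, *nit*); -ifi when the stem ends in a vowel (*pafe*, *pezio*).
*ses*: final sound = /s/, a sibilant → -ete → *sesete*.

sesete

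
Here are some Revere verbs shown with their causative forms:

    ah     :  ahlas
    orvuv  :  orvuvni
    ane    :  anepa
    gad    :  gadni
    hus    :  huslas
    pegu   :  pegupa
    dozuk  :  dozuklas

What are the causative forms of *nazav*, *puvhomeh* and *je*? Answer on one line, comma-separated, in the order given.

Looking at the final sound of each stem: -las when the stem ends in a voiceless consonant (*ah*, *hus*, *dozuk*); -ni when the stem ends in a voiced consonant (*orvuv*, *gad*); -pa when the stem ends in a vowel (*ane*, *pegu*).
Since the final sound of *nazav* is /v/ (a voiced consonant), it takes -ni, giving *nazavni*.
Since the final sound of *puvhomeh* is /h/ (a voiceless consonant), it takes -las, giving *puvhomehlas*.
*je*: final sound = /e/, a vowel → -pa → *jepa*.

nazavni, puvhomehlas, jepa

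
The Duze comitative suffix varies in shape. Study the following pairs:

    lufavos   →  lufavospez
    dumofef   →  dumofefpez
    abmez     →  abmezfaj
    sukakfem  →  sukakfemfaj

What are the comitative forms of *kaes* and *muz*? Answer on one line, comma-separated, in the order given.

kaespez, muzfaj

The suffix is conditioned by the final consonant: -pez when the stem ends in a voiceless consonant (*lufavos*, *dumofef*); -faj when the stem ends in a voiced consonant (*abmez*, *sukakfem*).
*kaes* — final consonant /s/ (voiceless) → -pez → *kaespez*.
Since the final consonant of *muz* is /z/ (voiced), it takes -faj, giving *muzfaj*.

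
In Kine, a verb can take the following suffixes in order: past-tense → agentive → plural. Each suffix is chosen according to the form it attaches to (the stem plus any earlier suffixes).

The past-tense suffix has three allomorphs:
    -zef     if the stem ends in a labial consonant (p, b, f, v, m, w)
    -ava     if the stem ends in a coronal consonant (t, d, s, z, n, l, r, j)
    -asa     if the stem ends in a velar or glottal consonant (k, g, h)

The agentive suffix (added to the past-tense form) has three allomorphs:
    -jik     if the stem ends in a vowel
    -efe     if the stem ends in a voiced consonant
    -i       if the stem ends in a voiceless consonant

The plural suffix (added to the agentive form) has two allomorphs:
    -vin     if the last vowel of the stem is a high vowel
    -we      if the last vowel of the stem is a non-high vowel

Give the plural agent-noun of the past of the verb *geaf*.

geafzefivin

The final consonant of *geaf* is /f/, which is labial, so the past-tense suffix is -zef, giving *geafzef*.
The past-tense form *geafzef* — final sound /f/ (a voiceless consonant) → -i → *geafzefi*.
The agentive form *geafzefi* — last vowel /i/ (a high vowel) → -vin → *geafzefivin*.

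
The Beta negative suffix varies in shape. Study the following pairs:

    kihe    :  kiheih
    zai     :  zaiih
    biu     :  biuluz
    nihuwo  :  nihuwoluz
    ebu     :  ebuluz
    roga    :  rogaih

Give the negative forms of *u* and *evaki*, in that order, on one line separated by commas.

uluz, evakiih

The suffix is conditioned by the last vowel: -luz when the last vowel of the stem is a rounded vowel (*biu*, *nihuwo*, *ebu*); -ih when the last vowel of the stem is an unrounded vowel (*kihe*, *zai*, *roga*).
Since the last vowel of *u* is /u/ (a rounded vowel), it takes -luz, giving *uluz*.
*evaki* — last vowel /i/ (an unrounded vowel) → -ih → *evakiih*.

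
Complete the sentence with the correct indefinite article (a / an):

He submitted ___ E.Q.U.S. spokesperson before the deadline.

The indefinite article is chosen by the initial *sound* of the following word, not its spelling.
The initialism *E.Q.U.S.* is read letter by letter; the first letter, E, is pronounced /iː/, which begins with a vowel sound.
So the article is *an*: He submitted an E.Q.U.S. spokesperson before the deadline.

an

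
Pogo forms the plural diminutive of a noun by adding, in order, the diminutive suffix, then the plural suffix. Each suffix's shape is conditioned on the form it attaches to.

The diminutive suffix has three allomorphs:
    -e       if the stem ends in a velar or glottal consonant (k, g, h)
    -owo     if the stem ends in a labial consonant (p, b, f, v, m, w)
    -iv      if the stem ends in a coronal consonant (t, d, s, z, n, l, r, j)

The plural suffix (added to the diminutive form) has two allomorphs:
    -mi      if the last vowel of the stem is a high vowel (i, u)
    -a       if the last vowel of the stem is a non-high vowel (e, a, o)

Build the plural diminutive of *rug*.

rugea

*rug*: final consonant = /g/, velar/glottal → -e → *ruge*.
The diminutive form *ruge* — last vowel /e/ (a non-high vowel) → -a → *rugea*.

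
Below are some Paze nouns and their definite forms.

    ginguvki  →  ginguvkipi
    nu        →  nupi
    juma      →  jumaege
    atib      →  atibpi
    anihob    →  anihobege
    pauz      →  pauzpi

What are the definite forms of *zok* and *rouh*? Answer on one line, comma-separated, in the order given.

Looking at the last vowel of each stem: -pi when the last vowel of the stem is a high vowel (*ginguvki*, *nu*, *atib*, *pauz*); -ege when the last vowel of the stem is a non-high vowel (*juma*, *anihob*).
*zok*: last vowel = /o/, a non-high vowel → -ege → *zokege*.
Since the last vowel of *rouh* is /u/ (a high vowel), it takes -pi, giving *rouhpi*.

zokege, rouhpi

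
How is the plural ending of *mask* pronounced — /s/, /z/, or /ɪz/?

/s/

The stem *mask* ends in a voiceless non-sibilant consonant.
The plural suffix surfaces as /ɪz/ after sibilants, /s/ after other voiceless consonants, and /z/ after other voiced sounds.
So the plural -s on *mask* is pronounced /s/.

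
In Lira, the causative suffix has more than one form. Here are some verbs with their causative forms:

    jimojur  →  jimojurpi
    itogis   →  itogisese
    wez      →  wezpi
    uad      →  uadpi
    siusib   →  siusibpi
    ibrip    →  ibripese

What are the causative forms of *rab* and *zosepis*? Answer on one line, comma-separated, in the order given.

rabpi, zosepisese

The suffix is conditioned by the final consonant: -ese when the stem ends in a voiceless consonant (*itogis*, *ibrip*); -pi when the stem ends in a voiced consonant (*jimojur*, *wez*, *uad*, *siusib*).
*rab*: final consonant = /b/, voiced → -pi → *rabpi*.
*zosepis* — final consonant /s/ (voiceless) → -ese → *zosepisese*.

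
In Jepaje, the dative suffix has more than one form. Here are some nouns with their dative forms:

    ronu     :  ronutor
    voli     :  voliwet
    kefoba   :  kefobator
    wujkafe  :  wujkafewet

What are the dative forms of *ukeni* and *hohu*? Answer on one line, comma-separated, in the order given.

The pattern is front/back vowel harmony: -wet when the last vowel of the stem is a front vowel (*voli*, *wujkafe*); -tor when the last vowel of the stem is a back vowel (*ronu*, *kefoba*).
*ukeni* — last vowel /i/ (a front vowel) → -wet → *ukeniwet*.
*hohu* — last vowel /u/ (a back vowel) → -tor → *hohutor*.

ukeniwet, hohutor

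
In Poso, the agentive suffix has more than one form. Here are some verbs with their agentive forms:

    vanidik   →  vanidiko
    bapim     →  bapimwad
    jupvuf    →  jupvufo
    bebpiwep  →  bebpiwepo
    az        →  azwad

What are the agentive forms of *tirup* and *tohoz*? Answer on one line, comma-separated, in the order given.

The pattern is voicing of the final consonant: -o when the stem ends in a voiceless consonant (*vanidik*, *jupvuf*, *bebpiwep*); -wad when the stem ends in a voiced consonant (*bapim*, *az*).
The final consonant of *tirup* is /p/, which is voiceless, so the suffix is -o, giving *tirupo*.
Since the final consonant of *tohoz* is /z/ (voiced), it takes -wad, giving *tohozwad*.

tirupo, tohozwad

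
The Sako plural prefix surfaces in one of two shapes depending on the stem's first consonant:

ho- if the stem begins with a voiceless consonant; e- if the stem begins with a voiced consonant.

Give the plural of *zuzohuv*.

ezuzohuv

The first consonant of *zuzohuv* is /z/, which is voiced, so the prefix is e-, giving *ezuzohuv*.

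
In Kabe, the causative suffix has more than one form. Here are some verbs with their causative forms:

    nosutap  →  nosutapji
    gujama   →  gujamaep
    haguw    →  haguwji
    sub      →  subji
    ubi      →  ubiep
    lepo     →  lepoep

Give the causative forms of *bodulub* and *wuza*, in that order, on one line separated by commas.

The suffix is conditioned by the final sound: -ji when the stem ends in a consonant (*nosutap*, *haguw*, *sub*); -ep when the stem ends in a vowel (*gujama*, *ubi*, *lepo*).
The final sound of *bodulub* is /b/, which is a consonant, so the suffix is -ji, giving *bodulubji*.
Since the final sound of *wuza* is /a/ (a vowel), it takes -ep, giving *wuzaep*.

bodulubji, wuzaep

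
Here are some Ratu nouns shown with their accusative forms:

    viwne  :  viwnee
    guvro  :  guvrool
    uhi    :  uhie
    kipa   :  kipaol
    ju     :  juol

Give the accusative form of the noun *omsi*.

Looking at the last vowel of each stem: -e when the last vowel of the stem is a front vowel (*viwne*, *uhi*); -ol when the last vowel of the stem is a back vowel (*guvro*, *kipa*, *ju*).
*omsi*: last vowel = /i/, a front vowel → -e → *omsie*.

omsie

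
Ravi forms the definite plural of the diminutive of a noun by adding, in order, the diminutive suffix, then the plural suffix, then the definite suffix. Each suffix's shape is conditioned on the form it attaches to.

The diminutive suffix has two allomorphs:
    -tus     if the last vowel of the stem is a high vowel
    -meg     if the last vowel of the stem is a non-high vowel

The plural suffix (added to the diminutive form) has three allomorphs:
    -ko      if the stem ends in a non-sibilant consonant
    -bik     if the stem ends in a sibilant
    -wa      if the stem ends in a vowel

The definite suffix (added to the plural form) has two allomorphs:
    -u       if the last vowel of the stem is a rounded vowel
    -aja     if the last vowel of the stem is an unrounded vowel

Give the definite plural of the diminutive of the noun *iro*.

iromegkou

*iro*: last vowel = /o/, a non-high vowel → -meg → *iromeg*.
Since the final sound of the diminutive form *iromeg* is /g/ (a non-sibilant consonant), it takes -ko, giving *iromegko*.
Since the last vowel of the plural form *iromegko* is /o/ (a rounded vowel), it takes -u, giving *iromegkou*.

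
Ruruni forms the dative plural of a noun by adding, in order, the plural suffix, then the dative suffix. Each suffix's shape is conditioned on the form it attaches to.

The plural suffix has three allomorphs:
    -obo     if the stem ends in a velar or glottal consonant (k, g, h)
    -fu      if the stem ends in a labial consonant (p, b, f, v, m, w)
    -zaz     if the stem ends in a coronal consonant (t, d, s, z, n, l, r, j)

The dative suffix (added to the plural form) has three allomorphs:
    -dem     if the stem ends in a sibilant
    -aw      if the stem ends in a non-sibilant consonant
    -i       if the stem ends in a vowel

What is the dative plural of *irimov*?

Since the final consonant of *irimov* is /v/ (labial), it takes -fu, giving *irimovfu*.
The plural form *irimovfu*: final sound = /u/, a vowel → -i → *irimovfui*.

irimovfui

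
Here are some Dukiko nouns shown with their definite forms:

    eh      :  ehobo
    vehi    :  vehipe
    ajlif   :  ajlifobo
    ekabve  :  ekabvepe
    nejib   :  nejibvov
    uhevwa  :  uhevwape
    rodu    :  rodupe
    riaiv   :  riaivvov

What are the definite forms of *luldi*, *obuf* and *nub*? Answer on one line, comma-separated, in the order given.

luldipe, obufobo, nubvov

Looking at the final sound of each stem: -obo when the stem ends in a voiceless consonant (*eh*, *ajlif*); -vov when the stem ends in a voiced consonant (*nejib*, *riaiv*); -pe when the stem ends in a vowel (*vehi*, *ekabve*, *uhevwa*, *rodu*).
*luldi* — final sound /i/ (a vowel) → -pe → *luldipe*.
The final sound of *obuf* is /f/, which is a voiceless consonant, so the suffix is -obo, giving *obufobo*.
*nub* — final sound /b/ (a voiced consonant) → -vov → *nubvov*.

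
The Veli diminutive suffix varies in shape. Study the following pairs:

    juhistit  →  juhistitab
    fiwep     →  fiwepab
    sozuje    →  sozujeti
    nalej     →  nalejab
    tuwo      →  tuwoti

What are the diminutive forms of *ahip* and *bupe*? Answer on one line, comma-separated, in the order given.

ahipab, bupeti

The suffix is conditioned by the final sound: -ab when the stem ends in a consonant (*juhistit*, *fiwep*, *nalej*); -ti when the stem ends in a vowel (*sozuje*, *tuwo*).
The final sound of *ahip* is /p/, which is a consonant, so the suffix is -ab, giving *ahipab*.
The final sound of *bupe* is /e/, which is a vowel, so the suffix is -ti, giving *bupeti*.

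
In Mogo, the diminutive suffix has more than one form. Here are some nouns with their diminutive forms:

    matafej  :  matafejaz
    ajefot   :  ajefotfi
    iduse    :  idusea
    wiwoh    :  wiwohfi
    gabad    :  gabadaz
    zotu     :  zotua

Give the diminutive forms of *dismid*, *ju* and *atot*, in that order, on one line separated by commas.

The pattern is voicing of the final sound: -fi when the stem ends in a voiceless consonant (*ajefot*, *wiwoh*); -az when the stem ends in a voiced consonant (*matafej*, *gabad*); -a when the stem ends in a vowel (*iduse*, *zotu*).
The final sound of *dismid* is /d/, which is a voiced consonant, so the suffix is -az, giving *dismidaz*.
*ju*: final sound = /u/, a vowel → -a → *jua*.
*atot* — final sound /t/ (a voiceless consonant) → -fi → *atotfi*.

dismidaz, jua, atotfi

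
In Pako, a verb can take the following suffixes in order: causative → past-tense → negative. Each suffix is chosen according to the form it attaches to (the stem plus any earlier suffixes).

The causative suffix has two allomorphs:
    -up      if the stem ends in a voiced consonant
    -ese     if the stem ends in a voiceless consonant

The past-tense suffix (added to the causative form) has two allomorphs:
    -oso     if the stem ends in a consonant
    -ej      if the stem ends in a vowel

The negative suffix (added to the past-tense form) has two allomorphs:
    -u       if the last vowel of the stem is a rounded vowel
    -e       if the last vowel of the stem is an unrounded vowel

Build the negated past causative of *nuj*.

nujuposou

*nuj* — final consonant /j/ (voiced) → -up → *nujup*.
Since the final sound of the causative form *nujup* is /p/ (a consonant), it takes -oso, giving *nujuposo*.
The past-tense form *nujuposo*: last vowel = /o/, a rounded vowel → -u → *nujuposou*.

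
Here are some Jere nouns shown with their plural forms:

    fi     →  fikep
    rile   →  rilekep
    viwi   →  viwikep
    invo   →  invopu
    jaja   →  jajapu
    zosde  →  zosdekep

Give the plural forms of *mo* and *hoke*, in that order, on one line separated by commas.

mopu, hokekep

The suffix is conditioned by the last vowel: -kep when the last vowel of the stem is a front vowel (*fi*, *rile*, *viwi*, *zosde*); -pu when the last vowel of the stem is a back vowel (*invo*, *jaja*).
*mo*: last vowel = /o/, a back vowel → -pu → *mopu*.
The last vowel of *hoke* is /e/, which is a front vowel, so the suffix is -kep, giving *hokekep*.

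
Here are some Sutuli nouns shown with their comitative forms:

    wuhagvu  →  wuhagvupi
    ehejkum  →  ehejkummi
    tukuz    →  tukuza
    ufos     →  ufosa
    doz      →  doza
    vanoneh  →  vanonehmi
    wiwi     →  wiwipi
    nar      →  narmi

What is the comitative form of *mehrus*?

mehrusa

Looking at the final sound of each stem: -a when the stem ends in a sibilant (*tukuz*, *ufos*, *doz*); -mi when the stem ends in a non-sibilant consonant (*ehejkum*, *vanoneh*, *nar*); -pi when the stem ends in a vowel (*wuhagvu*, *wiwi*).
The final sound of *mehrus* is /s/, which is a sibilant, so the suffix is -a, giving *mehrusa*.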